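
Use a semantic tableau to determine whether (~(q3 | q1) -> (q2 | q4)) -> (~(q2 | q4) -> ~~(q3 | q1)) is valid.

Assume the negation and expand:
Initial set: {~((~(q3 | q1) -> (q2 | q4)) -> (~(q2 | q4) -> ~~(q3 | q1)))}.
~((~(q3 | q1) -> (q2 | q4)) -> (~(q2 | q4) -> ~~(q3 | q1))): α-rule — add (~(q3 | q1) -> (q2 | q4)), ~(~(q2 | q4) -> ~~(q3 | q1)).
~(~(q2 | q4) -> ~~(q3 | q1)): α-rule — add ~(q2 | q4), ~~~(q3 | q1).
~(q2 | q4): α-rule — add ~q2, ~q4.
~~~(q3 | q1): drop double negation, giving ~(q3 | q1).
~(q3 | q1): α-rule — add ~q3, ~q1.
(~(q3 | q1) -> (q2 | q4)): β-rule — branch into ~~(q3 | q1)  //  (q2 | q4).
  branch 1 (add ~~(q3 | q1)):
    ~~(q3 | q1): β-rule — branch into q3  //  q1.
      branch 1.1 (add q3):
        × closes — contains both q3 and ~q3.
      branch 1.2 (add q1):
        × closes — contains both q1 and ~q1.
  branch 2 (add (q2 | q4)):
    (q2 | q4): β-rule — branch into q2  //  q4.
      branch 2.1 (add q2):
        × closes — contains both q2 and ~q2.
      branch 2.2 (add q4):
        × closes — contains both q4 and ~q4.
All 4 branches close.
Every branch closed, so the negation is unsatisfiable and the formula is valid.

Valid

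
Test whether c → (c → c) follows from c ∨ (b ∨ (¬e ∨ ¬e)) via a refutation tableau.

Initial set: {T (c ∨ (b ∨ (¬e ∨ ¬e))); F (c → (c → c))}.
F (c → (c → c)): α-rule — add T c, F (c → c).
F (c → c): α-rule — add T c, F c.
× closes — contains both c and ¬c.
All 1 branch closes.
Every branch closed, so the premises entail the conclusion.

Yes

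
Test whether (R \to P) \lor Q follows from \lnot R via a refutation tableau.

Initial set: {\lnot R; \lnot ((R \to P) \lor Q)}.
\lnot ((R \to P) \lor Q): α-rule — add \lnot (R \to P), \lnot Q.
\lnot (R \to P): α-rule — add R, \lnot P.
× closes — contains both R and \lnot R.
All 1 branch closes.
Every branch closed, so the premises entail the conclusion.

Yes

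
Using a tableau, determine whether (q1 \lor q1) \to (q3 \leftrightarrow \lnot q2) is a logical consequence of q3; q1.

Initial set: {q3; q1; \lnot ((q1 \lor q1) \to (q3 \leftrightarrow \lnot q2))}.
\lnot ((q1 \lor q1) \to (q3 \leftrightarrow \lnot q2)): α-rule — add (q1 \lor q1), \lnot (q3 \leftrightarrow \lnot q2).
(q1 \lor q1): β-rule — branch into q1  //  q1.
  branch 1 (add q1):
    \lnot (q3 \leftrightarrow \lnot q2): β-rule — branch into q3, \lnot \lnot q2  //  \lnot q3, \lnot q2.
      branch 1.1 (add q3, \lnot \lnot q2):
        ○ open, literals {q1=1, q2=1, q3=1}.
      branch 1.2 (add \lnot q3, \lnot q2):
        × closes — contains both q3 and \lnot q3.
  branch 2 (add q1):
    \lnot (q3 \leftrightarrow \lnot q2): β-rule — branch into q3, \lnot \lnot q2  //  \lnot q3, \lnot q2.
      branch 2.1 (add q3, \lnot \lnot q2):
        ○ open, literals {q1=1, q2=1, q3=1}.
      branch 2.2 (add \lnot q3, \lnot q2):
        × closes — contains both q3 and \lnot q3.
2 branches closed, 2 open.
An open branch gives a countermodel: q1=1, q2=1, q3=1 (unmentioned atoms arbitrary); the premises hold there but the conclusion fails.

No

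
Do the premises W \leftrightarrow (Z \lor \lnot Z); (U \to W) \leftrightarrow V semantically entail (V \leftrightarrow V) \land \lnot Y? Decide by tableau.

No

Initial set: {(W \leftrightarrow (Z \lor \lnot Z)); ((U \to W) \leftrightarrow V); \lnot ((V \leftrightarrow V) \land \lnot Y)}.
(W \leftrightarrow (Z \lor \lnot Z)): β-rule — branch into W, (Z \lor \lnot Z)  //  \lnot W, \lnot (Z \lor \lnot Z).
  branch 1 (add W, (Z \lor \lnot Z)):
    ((U \to W) \leftrightarrow V): β-rule — branch into (U \to W), V  //  \lnot (U \to W), \lnot V.
      branch 1.1 (add (U \to W), V):
        \lnot ((V \leftrightarrow V) \land \lnot Y): β-rule — branch into \lnot (V \leftrightarrow V)  //  \lnot \lnot Y.
          branch 1.1.1 (add \lnot (V \leftrightarrow V)):
            (Z \lor \lnot Z): β-rule — branch into Z  //  \lnot Z.
              branch 1.1.1.1 (add Z):
                (U \to W): β-rule — branch into \lnot U  //  W.
                  branch 1.1.1.1.1 (add \lnot U):
                    \lnot (V \leftrightarrow V): β-rule — branch into V, \lnot V  //  \lnot V, V.
                      branch 1.1.1.1.1.1 (add V, \lnot V):
                        × closes — contains both V and \lnot V.
                      branch 1.1.1.1.1.2 (add \lnot V, V):
                        × closes — contains both V and \lnot V.
                  branch 1.1.1.1.2 (add W):
                    \lnot (V \leftrightarrow V): β-rule — branch into V, \lnot V  //  \lnot V, V.
                      branch 1.1.1.1.2.1 (add V, \lnot V):
                        × closes — contains both V and \lnot V.
                      branch 1.1.1.1.2.2 (add \lnot V, V):
                        × closes — contains both V and \lnot V.
              branch 1.1.1.2 (add \lnot Z):
                (U \to W): β-rule — branch into \lnot U  //  W.
                  branch 1.1.1.2.1 (add \lnot U):
                    \lnot (V \leftrightarrow V): β-rule — branch into V, \lnot V  //  \lnot V, V.
                      branch 1.1.1.2.1.1 (add V, \lnot V):
                        × closes — contains both V and \lnot V.
                      branch 1.1.1.2.1.2 (add \lnot V, V):
                        × closes — contains both V and \lnot V.
                  branch 1.1.1.2.2 (add W):
                    \lnot (V \leftrightarrow V): β-rule — branch into V, \lnot V  //  \lnot V, V.
                      branch 1.1.1.2.2.1 (add V, \lnot V):
                        × closes — contains both V and \lnot V.
                      branch 1.1.1.2.2.2 (add \lnot V, V):
                        × closes — contains both V and \lnot V.
          branch 1.1.2 (add \lnot \lnot Y):
            (Z \lor \lnot Z): β-rule — branch into Z  //  \lnot Z.
              branch 1.1.2.1 (add Z):
                (U \to W): β-rule — branch into \lnot U  //  W.
                  branch 1.1.2.1.1 (add \lnot U):
                    ○ open, literals {U=F, V=T, W=T, Y=T, Z=T}.
                  branch 1.1.2.1.2 (add W):
                    ○ open, literals {V=T, W=T, Y=T, Z=T}.
              branch 1.1.2.2 (add \lnot Z):
                (U \to W): β-rule — branch into \lnot U  //  W.
                  branch 1.1.2.2.1 (add \lnot U):
                    ○ open, literals {U=F, V=T, W=T, Y=T, Z=F}.
                  branch 1.1.2.2.2 (add W):
                    ○ open, literals {V=T, W=T, Y=T, Z=F}.
      branch 1.2 (add \lnot (U \to W), \lnot V):
        \lnot (U \to W): α-rule — add U, \lnot W.
        × closes — contains both W and \lnot W.
  branch 2 (add \lnot W, \lnot (Z \lor \lnot Z)):
    \lnot (Z \lor \lnot Z): α-rule — add \lnot Z, \lnot \lnot Z.
    × closes — contains both Z and \lnot Z.
10 branches closed, 4 open.
An open branch gives a countermodel: U=F, V=T, W=T, Y=T, Z=T (unmentioned atoms arbitrary); the premises hold there but the conclusion fails.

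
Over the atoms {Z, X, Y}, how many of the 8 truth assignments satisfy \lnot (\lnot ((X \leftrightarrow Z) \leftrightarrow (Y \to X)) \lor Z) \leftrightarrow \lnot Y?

5

Initial set: {T (\lnot (\lnot ((X \leftrightarrow Z) \leftrightarrow (Y \to X)) \lor Z) \leftrightarrow \lnot Y)}.
T (\lnot (\lnot ((X \leftrightarrow Z) \leftrightarrow (Y \to X)) \lor Z) \leftrightarrow \lnot Y): β-rule — branch into T \lnot (\lnot ((X \leftrightarrow Z) \leftrightarrow (Y \to X)) \lor Z), T \lnot Y  //  F \lnot (\lnot ((X \leftrightarrow Z) \leftrightarrow (Y \to X)) \lor Z), F \lnot Y.
  branch 1 (add T \lnot (\lnot ((X \leftrightarrow Z) \leftrightarrow (Y \to X)) \lor Z), T \lnot Y):
    T \lnot (\lnot ((X \leftrightarrow Z) \leftrightarrow (Y \to X)) \lor Z): α-rule — add F \lnot ((X \leftrightarrow Z) \leftrightarrow (Y \to X)), F Z.
    F \lnot ((X \leftrightarrow Z) \leftrightarrow (Y \to X)): β-rule — branch into T (X \leftrightarrow Z), T (Y \to X)  //  F (X \leftrightarrow Z), F (Y \to X).
      branch 1.1 (add T (X \leftrightarrow Z), T (Y \to X)):
        T (X \leftrightarrow Z): β-rule — branch into T X, T Z  //  F X, F Z.
          branch 1.1.1 (add T X, T Z):
            × closes — contains both Z and \lnot Z.
          branch 1.1.2 (add F X, F Z):
            T (Y \to X): β-rule — branch into F Y  //  T X.
              branch 1.1.2.1 (add F Y):
                ○ open, literals {X=false, Y=false, Z=false}.
              branch 1.1.2.2 (add T X):
                × closes — contains both X and \lnot X.
      branch 1.2 (add F (X \leftrightarrow Z), F (Y \to X)):
        F (Y \to X): α-rule — add T Y, F X.
        × closes — contains both Y and \lnot Y.
  branch 2 (add F \lnot (\lnot ((X \leftrightarrow Z) \leftrightarrow (Y \to X)) \lor Z), F \lnot Y):
    F \lnot (\lnot ((X \leftrightarrow Z) \leftrightarrow (Y \to X)) \lor Z): β-rule — branch into T \lnot ((X \leftrightarrow Z) \leftrightarrow (Y \to X))  //  T Z.
      branch 2.1 (add T \lnot ((X \leftrightarrow Z) \leftrightarrow (Y \to X))):
        T \lnot ((X \leftrightarrow Z) \leftrightarrow (Y \to X)): β-rule — branch into T (X \leftrightarrow Z), F (Y \to X)  //  F (X \leftrightarrow Z), T (Y \to X).
          branch 2.1.1 (add T (X \leftrightarrow Z), F (Y \to X)):
            F (Y \to X): α-rule — add T Y, F X.
            T (X \leftrightarrow Z): β-rule — branch into T X, T Z  //  F X, F Z.
              branch 2.1.1.1 (add T X, T Z):
                × closes — contains both X and \lnot X.
              branch 2.1.1.2 (add F X, F Z):
                ○ open, literals {X=false, Y=true, Z=false}.
          branch 2.1.2 (add F (X \leftrightarrow Z), T (Y \to X)):
            F (X \leftrightarrow Z): β-rule — branch into T X, F Z  //  F X, T Z.
              branch 2.1.2.1 (add T X, F Z):
                T (Y \to X): β-rule — branch into F Y  //  T X.
                  branch 2.1.2.1.1 (add F Y):
                    × closes — contains both Y and \lnot Y.
                  branch 2.1.2.1.2 (add T X):
                    ○ open, literals {X=true, Y=true, Z=false}.
              branch 2.1.2.2 (add F X, T Z):
                T (Y \to X): β-rule — branch into F Y  //  T X.
                  branch 2.1.2.2.1 (add F Y):
                    × closes — contains both Y and \lnot Y.
                  branch 2.1.2.2.2 (add T X):
                    × closes — contains both X and \lnot X.
      branch 2.2 (add T Z):
        ○ open, literals {Y=true, Z=true}.
7 branches closed, 4 open.
Each open branch fixes some atoms; the unmentioned ones are free. Counting distinct full assignments: branch {X=false, Y=false, Z=false} (none free) contributes 1 new; branch {X=false, Y=true, Z=false} (none free) contributes 1 new; branch {X=true, Y=true, Z=false} (none free) contributes 1 new; branch {Y=true, Z=true} (X) contributes 2 new. Total: 5.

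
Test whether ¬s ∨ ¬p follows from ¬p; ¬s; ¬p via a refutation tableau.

Yes

Initial set: {T ¬p; T ¬s; T ¬p; F (¬s ∨ ¬p)}.
F (¬s ∨ ¬p): α-rule — add F ¬s, F ¬p.
× closes — contains both s and ¬s.
All 1 branch closes.
Every branch closed, so the premises entail the conclusion.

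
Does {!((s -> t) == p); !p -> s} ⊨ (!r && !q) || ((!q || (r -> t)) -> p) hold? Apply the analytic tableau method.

Initial set: {!((s -> t) == p); (!p -> s); !((!r && !q) || ((!q || (r -> t)) -> p))}.
!((!r && !q) || ((!q || (r -> t)) -> p)): α-rule — add !(!r && !q), !((!q || (r -> t)) -> p).
!((!q || (r -> t)) -> p): α-rule — add (!q || (r -> t)), !p.
!((s -> t) == p): β-rule — branch into (s -> t), !p  //  !(s -> t), p.
  branch 1 (add (s -> t), !p):
    (!p -> s): β-rule — branch into !!p  //  s.
      branch 1.1 (add !!p):
        × closes — contains both p and !p.
      branch 1.2 (add s):
        !(!r && !q): β-rule — branch into !!r  //  !!q.
          branch 1.2.1 (add !!r):
            (!q || (r -> t)): β-rule — branch into !q  //  (r -> t).
              branch 1.2.1.1 (add !q):
                (s -> t): β-rule — branch into !s  //  t.
                  branch 1.2.1.1.1 (add !s):
                    × closes — contains both s and !s.
                  branch 1.2.1.1.2 (add t):
                    ○ open, literals {p=false, q=false, r=true, s=true, t=true}.
              branch 1.2.1.2 (add (r -> t)):
                (s -> t): β-rule — branch into !s  //  t.
                  branch 1.2.1.2.1 (add !s):
                    × closes — contains both s and !s.
                  branch 1.2.1.2.2 (add t):
                    (r -> t): β-rule — branch into !r  //  t.
                      branch 1.2.1.2.2.1 (add !r):
                        × closes — contains both r and !r.
                      branch 1.2.1.2.2.2 (add t):
                        ○ open, literals {p=false, r=true, s=true, t=true}.
          branch 1.2.2 (add !!q):
            (!q || (r -> t)): β-rule — branch into !q  //  (r -> t).
              branch 1.2.2.1 (add !q):
                × closes — contains both q and !q.
              branch 1.2.2.2 (add (r -> t)):
                (s -> t): β-rule — branch into !s  //  t.
                  branch 1.2.2.2.1 (add !s):
                    × closes — contains both s and !s.
                  branch 1.2.2.2.2 (add t):
                    (r -> t): β-rule — branch into !r  //  t.
                      branch 1.2.2.2.2.1 (add !r):
                        ○ open, literals {p=false, q=true, r=false, s=true, t=true}.
                      branch 1.2.2.2.2.2 (add t):
                        ○ open, literals {p=false, q=true, s=true, t=true}.
  branch 2 (add !(s -> t), p):
    × closes — contains both p and !p.
7 branches closed, 4 open.
An open branch gives a countermodel: p=false, q=false, r=true, s=true, t=true (unmentioned atoms arbitrary); the premises hold there but the conclusion fails.

No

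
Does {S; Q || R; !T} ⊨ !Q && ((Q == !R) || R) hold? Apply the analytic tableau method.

Initial set: {S; (Q || R); !T; !(!Q && ((Q == !R) || R))}.
(Q || R): β-rule — branch into Q  //  R.
  branch 1 (add Q):
    !(!Q && ((Q == !R) || R)): β-rule — branch into !!Q  //  !((Q == !R) || R).
      branch 1.1 (add !!Q):
        ○ open, literals {Q=T, S=T, T=F}.
      branch 1.2 (add !((Q == !R) || R)):
        !((Q == !R) || R): α-rule — add !(Q == !R), !R.
        !(Q == !R): β-rule — branch into Q, !!R  //  !Q, !R.
          branch 1.2.1 (add Q, !!R):
            × closes — contains both R and !R.
          branch 1.2.2 (add !Q, !R):
            × closes — contains both Q and !Q.
  branch 2 (add R):
    !(!Q && ((Q == !R) || R)): β-rule — branch into !!Q  //  !((Q == !R) || R).
      branch 2.1 (add !!Q):
        ○ open, literals {Q=T, R=T, S=T, T=F}.
      branch 2.2 (add !((Q == !R) || R)):
        !((Q == !R) || R): α-rule — add !(Q == !R), !R.
        × closes — contains both R and !R.
3 branches closed, 2 open.
An open branch gives a countermodel: Q=T, S=T, T=F (unmentioned atoms arbitrary); the premises hold there but the conclusion fails.

No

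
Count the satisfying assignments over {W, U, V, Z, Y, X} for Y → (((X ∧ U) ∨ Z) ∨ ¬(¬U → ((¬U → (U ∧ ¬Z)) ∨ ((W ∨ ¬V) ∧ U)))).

Initial set: {(Y → (((X ∧ U) ∨ Z) ∨ ¬(¬U → ((¬U → (U ∧ ¬Z)) ∨ ((W ∨ ¬V) ∧ U)))))}.
(Y → (((X ∧ U) ∨ Z) ∨ ¬(¬U → ((¬U → (U ∧ ¬Z)) ∨ ((W ∨ ¬V) ∧ U))))): β-rule — branch into ¬Y  //  (((X ∧ U) ∨ Z) ∨ ¬(¬U → ((¬U → (U ∧ ¬Z)) ∨ ((W ∨ ¬V) ∧ U)))).
  branch 1 (add ¬Y):
    ○ open, literals {Y=F}.
  branch 2 (add (((X ∧ U) ∨ Z) ∨ ¬(¬U → ((¬U → (U ∧ ¬Z)) ∨ ((W ∨ ¬V) ∧ U))))):
    (((X ∧ U) ∨ Z) ∨ ¬(¬U → ((¬U → (U ∧ ¬Z)) ∨ ((W ∨ ¬V) ∧ U)))): β-rule — branch into ((X ∧ U) ∨ Z)  //  ¬(¬U → ((¬U → (U ∧ ¬Z)) ∨ ((W ∨ ¬V) ∧ U))).
      branch 2.1 (add ((X ∧ U) ∨ Z)):
        ((X ∧ U) ∨ Z): β-rule — branch into (X ∧ U)  //  Z.
          branch 2.1.1 (add (X ∧ U)):
            (X ∧ U): α-rule — add X, U.
            ○ open, literals {U=T, X=T}.
          branch 2.1.2 (add Z):
            ○ open, literals {Z=T}.
      branch 2.2 (add ¬(¬U → ((¬U → (U ∧ ¬Z)) ∨ ((W ∨ ¬V) ∧ U)))):
        ¬(¬U → ((¬U → (U ∧ ¬Z)) ∨ ((W ∨ ¬V) ∧ U))): α-rule — add ¬U, ¬((¬U → (U ∧ ¬Z)) ∨ ((W ∨ ¬V) ∧ U)).
        ¬((¬U → (U ∧ ¬Z)) ∨ ((W ∨ ¬V) ∧ U)): α-rule — add ¬(¬U → (U ∧ ¬Z)), ¬((W ∨ ¬V) ∧ U).
        ¬(¬U → (U ∧ ¬Z)): α-rule — add ¬U, ¬(U ∧ ¬Z).
        ¬((W ∨ ¬V) ∧ U): β-rule — branch into ¬(W ∨ ¬V)  //  ¬U.
          branch 2.2.1 (add ¬(W ∨ ¬V)):
            ¬(W ∨ ¬V): α-rule — add ¬W, ¬¬V.
            ¬(U ∧ ¬Z): β-rule — branch into ¬U  //  ¬¬Z.
              branch 2.2.1.1 (add ¬U):
                ○ open, literals {U=F, V=T, W=F}.
              branch 2.2.1.2 (add ¬¬Z):
                ○ open, literals {U=F, V=T, W=F, Z=T}.
          branch 2.2.2 (add ¬U):
            ¬(U ∧ ¬Z): β-rule — branch into ¬U  //  ¬¬Z.
              branch 2.2.2.1 (add ¬U):
                ○ open, literals {U=F}.
              branch 2.2.2.2 (add ¬¬Z):
                ○ open, literals {U=F, Z=T}.
0 branches closed, 7 open.
Each open branch fixes some atoms; the unmentioned ones are free. Counting distinct full assignments: branch {Y=F} (W, U, V, Z, X) contributes 32 new; branch {U=T, X=T} (W, V, Z, Y) contributes 8 new; branch {Z=T} (W, U, V, Y, X) contributes 12 new; branch {U=F, V=T, W=F} (Z, Y, X) contributes 2 new; branch {U=F, V=T, W=F, Z=T} (Y, X) contributes 0 new; branch {U=F} (W, V, Z, Y, X) contributes 6 new; branch {U=F, Z=T} (W, V, Y, X) contributes 0 new. Total: 60.

60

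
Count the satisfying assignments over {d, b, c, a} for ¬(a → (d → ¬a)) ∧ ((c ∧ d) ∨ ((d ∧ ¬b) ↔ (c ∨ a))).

Initial set: {(¬(a → (d → ¬a)) ∧ ((c ∧ d) ∨ ((d ∧ ¬b) ↔ (c ∨ a))))}.
(¬(a → (d → ¬a)) ∧ ((c ∧ d) ∨ ((d ∧ ¬b) ↔ (c ∨ a)))): α-rule — add ¬(a → (d → ¬a)), ((c ∧ d) ∨ ((d ∧ ¬b) ↔ (c ∨ a))).
¬(a → (d → ¬a)): α-rule — add a, ¬(d → ¬a).
¬(d → ¬a): α-rule — add d, ¬¬a.
((c ∧ d) ∨ ((d ∧ ¬b) ↔ (c ∨ a))): β-rule — branch into (c ∧ d)  //  ((d ∧ ¬b) ↔ (c ∨ a)).
  branch 1 (add (c ∧ d)):
    (c ∧ d): α-rule — add c, d.
    ○ open, literals {a=1, c=1, d=1}.
  branch 2 (add ((d ∧ ¬b) ↔ (c ∨ a))):
    ((d ∧ ¬b) ↔ (c ∨ a)): β-rule — branch into (d ∧ ¬b), (c ∨ a)  //  ¬(d ∧ ¬b), ¬(c ∨ a).
      branch 2.1 (add (d ∧ ¬b), (c ∨ a)):
        (d ∧ ¬b): α-rule — add d, ¬b.
        (c ∨ a): β-rule — branch into c  //  a.
          branch 2.1.1 (add c):
            ○ open, literals {a=1, b=0, c=1, d=1}.
          branch 2.1.2 (add a):
            ○ open, literals {a=1, b=0, d=1}.
      branch 2.2 (add ¬(d ∧ ¬b), ¬(c ∨ a)):
        ¬(c ∨ a): α-rule — add ¬c, ¬a.
        × closes — contains both a and ¬a.
1 branch closed, 3 open.
Each open branch fixes some atoms; the unmentioned ones are free. Counting distinct full assignments: branch {a=1, c=1, d=1} (b) contributes 2 new; branch {a=1, b=0, c=1, d=1} (none free) contributes 0 new; branch {a=1, b=0, d=1} (c) contributes 1 new. Total: 3.

3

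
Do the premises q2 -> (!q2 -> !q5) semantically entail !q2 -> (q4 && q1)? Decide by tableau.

No

Initial set: {(q2 -> (!q2 -> !q5)); !(!q2 -> (q4 && q1))}.
!(!q2 -> (q4 && q1)): α-rule — add !q2, !(q4 && q1).
(q2 -> (!q2 -> !q5)): β-rule — branch into !q2  //  (!q2 -> !q5).
  branch 1 (add !q2):
    !(q4 && q1): β-rule — branch into !q4  //  !q1.
      branch 1.1 (add !q4):
        ○ open, literals {q2=F, q4=F}.
      branch 1.2 (add !q1):
        ○ open, literals {q1=F, q2=F}.
  branch 2 (add (!q2 -> !q5)):
    !(q4 && q1): β-rule — branch into !q4  //  !q1.
      branch 2.1 (add !q4):
        (!q2 -> !q5): β-rule — branch into !!q2  //  !q5.
          branch 2.1.1 (add !!q2):
            × closes — contains both q2 and !q2.
          branch 2.1.2 (add !q5):
            ○ open, literals {q2=F, q4=F, q5=F}.
      branch 2.2 (add !q1):
        (!q2 -> !q5): β-rule — branch into !!q2  //  !q5.
          branch 2.2.1 (add !!q2):
            × closes — contains both q2 and !q2.
          branch 2.2.2 (add !q5):
            ○ open, literals {q1=F, q2=F, q5=F}.
2 branches closed, 4 open.
An open branch gives a countermodel: q2=F, q4=F (unmentioned atoms arbitrary); the premises hold there but the conclusion fails.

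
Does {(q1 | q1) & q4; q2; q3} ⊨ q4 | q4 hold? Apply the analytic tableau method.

Initial set: {((q1 | q1) & q4); q2; q3; ~(q4 | q4)}.
((q1 | q1) & q4): α-rule — add (q1 | q1), q4.
~(q4 | q4): α-rule — add ~q4, ~q4.
× closes — contains both q4 and ~q4.
All 1 branch closes.
Every branch closed, so the premises entail the conclusion.

Yes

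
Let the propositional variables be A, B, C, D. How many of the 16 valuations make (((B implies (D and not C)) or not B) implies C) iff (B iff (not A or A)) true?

10

Initial set: {((((B implies (D and not C)) or not B) implies C) iff (B iff (not A or A)))}.
((((B implies (D and not C)) or not B) implies C) iff (B iff (not A or A))): β-rule — branch into (((B implies (D and not C)) or not B) implies C), (B iff (not A or A))  //  not (((B implies (D and not C)) or not B) implies C), not (B iff (not A or A)).
  branch 1 (add (((B implies (D and not C)) or not B) implies C), (B iff (not A or A))):
    (((B implies (D and not C)) or not B) implies C): β-rule — branch into not ((B implies (D and not C)) or not B)  //  C.
      branch 1.1 (add not ((B implies (D and not C)) or not B)):
        not ((B implies (D and not C)) or not B): α-rule — add not (B implies (D and not C)), not not B.
        not (B implies (D and not C)): α-rule — add B, not (D and not C).
        (B iff (not A or A)): β-rule — branch into B, (not A or A)  //  not B, not (not A or A).
          branch 1.1.1 (add B, (not A or A)):
            not (D and not C): β-rule — branch into not D  //  not not C.
              branch 1.1.1.1 (add not D):
                (not A or A): β-rule — branch into not A  //  A.
                  branch 1.1.1.1.1 (add not A):
                    ○ open, literals {A=false, B=true, D=false}.
                  branch 1.1.1.1.2 (add A):
                    ○ open, literals {A=true, B=true, D=false}.
              branch 1.1.1.2 (add not not C):
                (not A or A): β-rule — branch into not A  //  A.
                  branch 1.1.1.2.1 (add not A):
                    ○ open, literals {A=false, B=true, C=true}.
                  branch 1.1.1.2.2 (add A):
                    ○ open, literals {A=true, B=true, C=true}.
          branch 1.1.2 (add not B, not (not A or A)):
            × closes — contains both B and not B.
      branch 1.2 (add C):
        (B iff (not A or A)): β-rule — branch into B, (not A or A)  //  not B, not (not A or A).
          branch 1.2.1 (add B, (not A or A)):
            (not A or A): β-rule — branch into not A  //  A.
              branch 1.2.1.1 (add not A):
                ○ open, literals {A=false, B=true, C=true}.
              branch 1.2.1.2 (add A):
                ○ open, literals {A=true, B=true, C=true}.
          branch 1.2.2 (add not B, not (not A or A)):
            not (not A or A): α-rule — add not not A, not A.
            × closes — contains both A and not A.
  branch 2 (add not (((B implies (D and not C)) or not B) implies C), not (B iff (not A or A))):
    not (((B implies (D and not C)) or not B) implies C): α-rule — add ((B implies (D and not C)) or not B), not C.
    not (B iff (not A or A)): β-rule — branch into B, not (not A or A)  //  not B, (not A or A).
      branch 2.1 (add B, not (not A or A)):
        not (not A or A): α-rule — add not not A, not A.
        × closes — contains both A and not A.
      branch 2.2 (add not B, (not A or A)):
        ((B implies (D and not C)) or not B): β-rule — branch into (B implies (D and not C))  //  not B.
          branch 2.2.1 (add (B implies (D and not C))):
            (not A or A): β-rule — branch into not A  //  A.
              branch 2.2.1.1 (add not A):
                (B implies (D and not C)): β-rule — branch into not B  //  (D and not C).
                  branch 2.2.1.1.1 (add not B):
                    ○ open, literals {A=false, B=false, C=false}.
                  branch 2.2.1.1.2 (add (D and not C)):
                    (D and not C): α-rule — add D, not C.
                    ○ open, literals {A=false, B=false, C=false, D=true}.
              branch 2.2.1.2 (add A):
                (B implies (D and not C)): β-rule — branch into not B  //  (D and not C).
                  branch 2.2.1.2.1 (add not B):
                    ○ open, literals {A=true, B=false, C=false}.
                  branch 2.2.1.2.2 (add (D and not C)):
                    (D and not C): α-rule — add D, not C.
                    ○ open, literals {A=true, B=false, C=false, D=true}.
          branch 2.2.2 (add not B):
            (not A or A): β-rule — branch into not A  //  A.
              branch 2.2.2.1 (add not A):
                ○ open, literals {A=false, B=false, C=false}.
              branch 2.2.2.2 (add A):
                ○ open, literals {A=true, B=false, C=false}.
3 branches closed, 12 open.
Each open branch fixes some atoms; the unmentioned ones are free. Counting distinct full assignments: branch {A=false, B=true, D=false} (C) contributes 2 new; branch {A=true, B=true, D=false} (C) contributes 2 new; branch {A=false, B=true, C=true} (D) contributes 1 new; branch {A=true, B=true, C=true} (D) contributes 1 new; branch {A=false, B=true, C=true} (D) contributes 0 new; branch {A=true, B=true, C=true} (D) contributes 0 new; branch {A=false, B=false, C=false} (D) contributes 2 new; branch {A=false, B=false, C=false, D=true} (none free) contributes 0 new; branch {A=true, B=false, C=false} (D) contributes 2 new; branch {A=true, B=false, C=false, D=true} (none free) contributes 0 new; branch {A=false, B=false, C=false} (D) contributes 0 new; branch {A=true, B=false, C=false} (D) contributes 0 new. Total: 10.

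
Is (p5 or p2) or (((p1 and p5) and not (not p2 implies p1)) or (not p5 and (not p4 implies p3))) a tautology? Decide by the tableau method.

Not valid

Assume the negation and expand:
Initial set: {not ((p5 or p2) or (((p1 and p5) and not (not p2 implies p1)) or (not p5 and (not p4 implies p3))))}.
not ((p5 or p2) or (((p1 and p5) and not (not p2 implies p1)) or (not p5 and (not p4 implies p3)))): α-rule — add not (p5 or p2), not (((p1 and p5) and not (not p2 implies p1)) or (not p5 and (not p4 implies p3))).
not (p5 or p2): α-rule — add not p5, not p2.
not (((p1 and p5) and not (not p2 implies p1)) or (not p5 and (not p4 implies p3))): α-rule — add not ((p1 and p5) and not (not p2 implies p1)), not (not p5 and (not p4 implies p3)).
not ((p1 and p5) and not (not p2 implies p1)): β-rule — branch into not (p1 and p5)  //  not not (not p2 implies p1).
  branch 1 (add not (p1 and p5)):
    not (not p5 and (not p4 implies p3)): β-rule — branch into not not p5  //  not (not p4 implies p3).
      branch 1.1 (add not not p5):
        × closes — contains both p5 and not p5.
      branch 1.2 (add not (not p4 implies p3)):
        not (not p4 implies p3): α-rule — add not p4, not p3.
        not (p1 and p5): β-rule — branch into not p1  //  not p5.
          branch 1.2.1 (add not p1):
            ○ open, literals {p1=F, p2=F, p3=F, p4=F, p5=F}.
          branch 1.2.2 (add not p5):
            ○ open, literals {p2=F, p3=F, p4=F, p5=F}.
  branch 2 (add not not (not p2 implies p1)):
    not (not p5 and (not p4 implies p3)): β-rule — branch into not not p5  //  not (not p4 implies p3).
      branch 2.1 (add not not p5):
        × closes — contains both p5 and not p5.
      branch 2.2 (add not (not p4 implies p3)):
        not (not p4 implies p3): α-rule — add not p4, not p3.
        not not (not p2 implies p1): β-rule — branch into not not p2  //  p1.
          branch 2.2.1 (add not not p2):
            × closes — contains both p2 and not p2.
          branch 2.2.2 (add p1):
            ○ open, literals {p1=T, p2=F, p3=F, p4=F, p5=F}.
3 branches closed, 3 open.
An open branch gives a countermodel: p1=F, p2=F, p3=F, p4=F, p5=F (unmentioned atoms arbitrary); under it the original formula is false.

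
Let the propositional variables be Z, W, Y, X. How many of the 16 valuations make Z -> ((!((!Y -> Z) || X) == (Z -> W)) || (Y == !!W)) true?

14

Initial set: {(Z -> ((!((!Y -> Z) || X) == (Z -> W)) || (Y == !!W)))}.
(Z -> ((!((!Y -> Z) || X) == (Z -> W)) || (Y == !!W))): β-rule — branch into !Z  //  ((!((!Y -> Z) || X) == (Z -> W)) || (Y == !!W)).
  branch 1 (add !Z):
    ○ open, literals {Z=false}.
  branch 2 (add ((!((!Y -> Z) || X) == (Z -> W)) || (Y == !!W))):
    ((!((!Y -> Z) || X) == (Z -> W)) || (Y == !!W)): β-rule — branch into (!((!Y -> Z) || X) == (Z -> W))  //  (Y == !!W).
      branch 2.1 (add (!((!Y -> Z) || X) == (Z -> W))):
        (!((!Y -> Z) || X) == (Z -> W)): β-rule — branch into !((!Y -> Z) || X), (Z -> W)  //  !!((!Y -> Z) || X), !(Z -> W).
          branch 2.1.1 (add !((!Y -> Z) || X), (Z -> W)):
            !((!Y -> Z) || X): α-rule — add !(!Y -> Z), !X.
            !(!Y -> Z): α-rule — add !Y, !Z.
            (Z -> W): β-rule — branch into !Z  //  W.
              branch 2.1.1.1 (add !Z):
                ○ open, literals {X=false, Y=false, Z=false}.
              branch 2.1.1.2 (add W):
                ○ open, literals {W=true, X=false, Y=false, Z=false}.
          branch 2.1.2 (add !!((!Y -> Z) || X), !(Z -> W)):
            !(Z -> W): α-rule — add Z, !W.
            !!((!Y -> Z) || X): β-rule — branch into (!Y -> Z)  //  X.
              branch 2.1.2.1 (add (!Y -> Z)):
                (!Y -> Z): β-rule — branch into !!Y  //  Z.
                  branch 2.1.2.1.1 (add !!Y):
                    ○ open, literals {W=false, Y=true, Z=true}.
                  branch 2.1.2.1.2 (add Z):
                    ○ open, literals {W=false, Z=true}.
              branch 2.1.2.2 (add X):
                ○ open, literals {W=false, X=true, Z=true}.
      branch 2.2 (add (Y == !!W)):
        (Y == !!W): β-rule — branch into Y, !!W  //  !Y, !!!W.
          branch 2.2.1 (add Y, !!W):
            !!W: drop double negation, giving W.
            ○ open, literals {W=true, Y=true}.
          branch 2.2.2 (add !Y, !!!W):
            !!!W: drop double negation, giving !W.
            ○ open, literals {W=false, Y=false}.
0 branches closed, 8 open.
Each open branch fixes some atoms; the unmentioned ones are free. Counting distinct full assignments: branch {Z=false} (W, Y, X) contributes 8 new; branch {X=false, Y=false, Z=false} (W) contributes 0 new; branch {W=true, X=false, Y=false, Z=false} (none free) contributes 0 new; branch {W=false, Y=true, Z=true} (X) contributes 2 new; branch {W=false, Z=true} (Y, X) contributes 2 new; branch {W=false, X=true, Z=true} (Y) contributes 0 new; branch {W=true, Y=true} (Z, X) contributes 2 new; branch {W=false, Y=false} (Z, X) contributes 0 new. Total: 14.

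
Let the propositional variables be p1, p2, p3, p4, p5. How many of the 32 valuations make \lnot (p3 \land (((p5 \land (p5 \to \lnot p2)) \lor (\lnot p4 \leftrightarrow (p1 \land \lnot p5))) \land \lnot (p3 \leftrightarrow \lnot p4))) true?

26

Initial set: {\lnot (p3 \land (((p5 \land (p5 \to \lnot p2)) \lor (\lnot p4 \leftrightarrow (p1 \land \lnot p5))) \land \lnot (p3 \leftrightarrow \lnot p4)))}.
\lnot (p3 \land (((p5 \land (p5 \to \lnot p2)) \lor (\lnot p4 \leftrightarrow (p1 \land \lnot p5))) \land \lnot (p3 \leftrightarrow \lnot p4))): β-rule — branch into \lnot p3  //  \lnot (((p5 \land (p5 \to \lnot p2)) \lor (\lnot p4 \leftrightarrow (p1 \land \lnot p5))) \land \lnot (p3 \leftrightarrow \lnot p4)).
  branch 1 (add \lnot p3):
    ○ open, literals {p3=false}.
  branch 2 (add \lnot (((p5 \land (p5 \to \lnot p2)) \lor (\lnot p4 \leftrightarrow (p1 \land \lnot p5))) \land \lnot (p3 \leftrightarrow \lnot p4))):
    \lnot (((p5 \land (p5 \to \lnot p2)) \lor (\lnot p4 \leftrightarrow (p1 \land \lnot p5))) \land \lnot (p3 \leftrightarrow \lnot p4)): β-rule — branch into \lnot ((p5 \land (p5 \to \lnot p2)) \lor (\lnot p4 \leftrightarrow (p1 \land \lnot p5)))  //  \lnot \lnot (p3 \leftrightarrow \lnot p4).
      branch 2.1 (add \lnot ((p5 \land (p5 \to \lnot p2)) \lor (\lnot p4 \leftrightarrow (p1 \land \lnot p5)))):
        \lnot ((p5 \land (p5 \to \lnot p2)) \lor (\lnot p4 \leftrightarrow (p1 \land \lnot p5))): α-rule — add \lnot (p5 \land (p5 \to \lnot p2)), \lnot (\lnot p4 \leftrightarrow (p1 \land \lnot p5)).
        \lnot (p5 \land (p5 \to \lnot p2)): β-rule — branch into \lnot p5  //  \lnot (p5 \to \lnot p2).
          branch 2.1.1 (add \lnot p5):
            \lnot (\lnot p4 \leftrightarrow (p1 \land \lnot p5)): β-rule — branch into \lnot p4, \lnot (p1 \land \lnot p5)  //  \lnot \lnot p4, (p1 \land \lnot p5).
              branch 2.1.1.1 (add \lnot p4, \lnot (p1 \land \lnot p5)):
                \lnot (p1 \land \lnot p5): β-rule — branch into \lnot p1  //  \lnot \lnot p5.
                  branch 2.1.1.1.1 (add \lnot p1):
                    ○ open, literals {p1=false, p4=false, p5=false}.
                  branch 2.1.1.1.2 (add \lnot \lnot p5):
                    × closes — contains both p5 and \lnot p5.
              branch 2.1.1.2 (add \lnot \lnot p4, (p1 \land \lnot p5)):
                (p1 \land \lnot p5): α-rule — add p1, \lnot p5.
                ○ open, literals {p1=true, p4=true, p5=false}.
          branch 2.1.2 (add \lnot (p5 \to \lnot p2)):
            \lnot (p5 \to \lnot p2): α-rule — add p5, \lnot \lnot p2.
            \lnot (\lnot p4 \leftrightarrow (p1 \land \lnot p5)): β-rule — branch into \lnot p4, \lnot (p1 \land \lnot p5)  //  \lnot \lnot p4, (p1 \land \lnot p5).
              branch 2.1.2.1 (add \lnot p4, \lnot (p1 \land \lnot p5)):
                \lnot (p1 \land \lnot p5): β-rule — branch into \lnot p1  //  \lnot \lnot p5.
                  branch 2.1.2.1.1 (add \lnot p1):
                    ○ open, literals {p1=false, p2=true, p4=false, p5=true}.
                  branch 2.1.2.1.2 (add \lnot \lnot p5):
                    ○ open, literals {p2=true, p4=false, p5=true}.
              branch 2.1.2.2 (add \lnot \lnot p4, (p1 \land \lnot p5)):
                (p1 \land \lnot p5): α-rule — add p1, \lnot p5.
                × closes — contains both p5 and \lnot p5.
      branch 2.2 (add \lnot \lnot (p3 \leftrightarrow \lnot p4)):
        \lnot \lnot (p3 \leftrightarrow \lnot p4): β-rule — branch into p3, \lnot p4  //  \lnot p3, \lnot \lnot p4.
          branch 2.2.1 (add p3, \lnot p4):
            ○ open, literals {p3=true, p4=false}.
          branch 2.2.2 (add \lnot p3, \lnot \lnot p4):
            ○ open, literals {p3=false, p4=true}.
2 branches closed, 7 open.
Each open branch fixes some atoms; the unmentioned ones are free. Counting distinct full assignments: branch {p3=false} (p1, p2, p4, p5) contributes 16 new; branch {p1=false, p4=false, p5=false} (p2, p3) contributes 2 new; branch {p1=true, p4=true, p5=false} (p2, p3) contributes 2 new; branch {p1=false, p2=true, p4=false, p5=true} (p3) contributes 1 new; branch {p2=true, p4=false, p5=true} (p1, p3) contributes 1 new; branch {p3=true, p4=false} (p1, p2, p5) contributes 4 new; branch {p3=false, p4=true} (p1, p2, p5) contributes 0 new. Total: 26.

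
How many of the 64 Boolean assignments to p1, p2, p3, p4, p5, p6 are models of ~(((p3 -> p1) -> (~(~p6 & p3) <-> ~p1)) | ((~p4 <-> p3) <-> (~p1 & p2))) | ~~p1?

32

Initial set: {(~(((p3 -> p1) -> (~(~p6 & p3) <-> ~p1)) | ((~p4 <-> p3) <-> (~p1 & p2))) | ~~p1)}.
(~(((p3 -> p1) -> (~(~p6 & p3) <-> ~p1)) | ((~p4 <-> p3) <-> (~p1 & p2))) | ~~p1): β-rule — branch into ~(((p3 -> p1) -> (~(~p6 & p3) <-> ~p1)) | ((~p4 <-> p3) <-> (~p1 & p2)))  //  ~~p1.
  branch 1 (add ~(((p3 -> p1) -> (~(~p6 & p3) <-> ~p1)) | ((~p4 <-> p3) <-> (~p1 & p2)))):
    ~(((p3 -> p1) -> (~(~p6 & p3) <-> ~p1)) | ((~p4 <-> p3) <-> (~p1 & p2))): α-rule — add ~((p3 -> p1) -> (~(~p6 & p3) <-> ~p1)), ~((~p4 <-> p3) <-> (~p1 & p2)).
    ~((p3 -> p1) -> (~(~p6 & p3) <-> ~p1)): α-rule — add (p3 -> p1), ~(~(~p6 & p3) <-> ~p1).
    ~((~p4 <-> p3) <-> (~p1 & p2)): β-rule — branch into (~p4 <-> p3), ~(~p1 & p2)  //  ~(~p4 <-> p3), (~p1 & p2).
      branch 1.1 (add (~p4 <-> p3), ~(~p1 & p2)):
        (p3 -> p1): β-rule — branch into ~p3  //  p1.
          branch 1.1.1 (add ~p3):
            ~(~(~p6 & p3) <-> ~p1): β-rule — branch into ~(~p6 & p3), ~~p1  //  ~~(~p6 & p3), ~p1.
              branch 1.1.1.1 (add ~(~p6 & p3), ~~p1):
                (~p4 <-> p3): β-rule — branch into ~p4, p3  //  ~~p4, ~p3.
                  branch 1.1.1.1.1 (add ~p4, p3):
                    × closes — contains both p3 and ~p3.
                  branch 1.1.1.1.2 (add ~~p4, ~p3):
                    ~(~p1 & p2): β-rule — branch into ~~p1  //  ~p2.
                      branch 1.1.1.1.2.1 (add ~~p1):
                        ~(~p6 & p3): β-rule — branch into ~~p6  //  ~p3.
                          branch 1.1.1.1.2.1.1 (add ~~p6):
                            ○ open, literals {p1=T, p3=F, p4=T, p6=T}.
                          branch 1.1.1.1.2.1.2 (add ~p3):
                            ○ open, literals {p1=T, p3=F, p4=T}.
                      branch 1.1.1.1.2.2 (add ~p2):
                        ~(~p6 & p3): β-rule — branch into ~~p6  //  ~p3.
                          branch 1.1.1.1.2.2.1 (add ~~p6):
                            ○ open, literals {p1=T, p2=F, p3=F, p4=T, p6=T}.
                          branch 1.1.1.1.2.2.2 (add ~p3):
                            ○ open, literals {p1=T, p2=F, p3=F, p4=T}.
              branch 1.1.1.2 (add ~~(~p6 & p3), ~p1):
                ~~(~p6 & p3): α-rule — add ~p6, p3.
                × closes — contains both p3 and ~p3.
          branch 1.1.2 (add p1):
            ~(~(~p6 & p3) <-> ~p1): β-rule — branch into ~(~p6 & p3), ~~p1  //  ~~(~p6 & p3), ~p1.
              branch 1.1.2.1 (add ~(~p6 & p3), ~~p1):
                (~p4 <-> p3): β-rule — branch into ~p4, p3  //  ~~p4, ~p3.
                  branch 1.1.2.1.1 (add ~p4, p3):
                    ~(~p1 & p2): β-rule — branch into ~~p1  //  ~p2.
                      branch 1.1.2.1.1.1 (add ~~p1):
                        ~(~p6 & p3): β-rule — branch into ~~p6  //  ~p3.
                          branch 1.1.2.1.1.1.1 (add ~~p6):
                            ○ open, literals {p1=T, p3=T, p4=F, p6=T}.
                          branch 1.1.2.1.1.1.2 (add ~p3):
                            × closes — contains both p3 and ~p3.
                      branch 1.1.2.1.1.2 (add ~p2):
                        ~(~p6 & p3): β-rule — branch into ~~p6  //  ~p3.
                          branch 1.1.2.1.1.2.1 (add ~~p6):
                            ○ open, literals {p1=T, p2=F, p3=T, p4=F, p6=T}.
                          branch 1.1.2.1.1.2.2 (add ~p3):
                            × closes — contains both p3 and ~p3.
                  branch 1.1.2.1.2 (add ~~p4, ~p3):
                    ~(~p1 & p2): β-rule — branch into ~~p1  //  ~p2.
                      branch 1.1.2.1.2.1 (add ~~p1):
                        ~(~p6 & p3): β-rule — branch into ~~p6  //  ~p3.
                          branch 1.1.2.1.2.1.1 (add ~~p6):
                            ○ open, literals {p1=T, p3=F, p4=T, p6=T}.
                          branch 1.1.2.1.2.1.2 (add ~p3):
                            ○ open, literals {p1=T, p3=F, p4=T}.
                      branch 1.1.2.1.2.2 (add ~p2):
                        ~(~p6 & p3): β-rule — branch into ~~p6  //  ~p3.
                          branch 1.1.2.1.2.2.1 (add ~~p6):
                            ○ open, literals {p1=T, p2=F, p3=F, p4=T, p6=T}.
                          branch 1.1.2.1.2.2.2 (add ~p3):
                            ○ open, literals {p1=T, p2=F, p3=F, p4=T}.
              branch 1.1.2.2 (add ~~(~p6 & p3), ~p1):
                × closes — contains both p1 and ~p1.
      branch 1.2 (add ~(~p4 <-> p3), (~p1 & p2)):
        (~p1 & p2): α-rule — add ~p1, p2.
        (p3 -> p1): β-rule — branch into ~p3  //  p1.
          branch 1.2.1 (add ~p3):
            ~(~(~p6 & p3) <-> ~p1): β-rule — branch into ~(~p6 & p3), ~~p1  //  ~~(~p6 & p3), ~p1.
              branch 1.2.1.1 (add ~(~p6 & p3), ~~p1):
                × closes — contains both p1 and ~p1.
              branch 1.2.1.2 (add ~~(~p6 & p3), ~p1):
                ~~(~p6 & p3): α-rule — add ~p6, p3.
                × closes — contains both p3 and ~p3.
          branch 1.2.2 (add p1):
            × closes — contains both p1 and ~p1.
  branch 2 (add ~~p1):
    ~~p1: drop double negation, giving p1.
    ○ open, literals {p1=T}.
8 branches closed, 11 open.
Each open branch fixes some atoms; the unmentioned ones are free. Counting distinct full assignments: branch {p1=T, p3=F, p4=T, p6=T} (p2, p5) contributes 4 new; branch {p1=T, p3=F, p4=T} (p2, p5, p6) contributes 4 new; branch {p1=T, p2=F, p3=F, p4=T, p6=T} (p5) contributes 0 new; branch {p1=T, p2=F, p3=F, p4=T} (p5, p6) contributes 0 new; branch {p1=T, p3=T, p4=F, p6=T} (p2, p5) contributes 4 new; branch {p1=T, p2=F, p3=T, p4=F, p6=T} (p5) contributes 0 new; branch {p1=T, p3=F, p4=T, p6=T} (p2, p5) contributes 0 new; branch {p1=T, p3=F, p4=T} (p2, p5, p6) contributes 0 new; branch {p1=T, p2=F, p3=F, p4=T, p6=T} (p5) contributes 0 new; branch {p1=T, p2=F, p3=F, p4=T} (p5, p6) contributes 0 new; branch {p1=T} (p2, p3, p4, p5, p6) contributes 20 new. Total: 32.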